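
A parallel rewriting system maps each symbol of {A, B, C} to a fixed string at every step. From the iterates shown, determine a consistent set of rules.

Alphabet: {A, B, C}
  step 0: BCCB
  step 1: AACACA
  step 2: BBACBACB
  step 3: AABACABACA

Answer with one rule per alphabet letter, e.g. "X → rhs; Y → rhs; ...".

  step 2 ⇒ step 3: BBACBACB ⇒ A·A·B·AC·A·B·AC·A
    A ↦ B
    B ↦ A
    C ↦ AC

A->B, B->A, C->AC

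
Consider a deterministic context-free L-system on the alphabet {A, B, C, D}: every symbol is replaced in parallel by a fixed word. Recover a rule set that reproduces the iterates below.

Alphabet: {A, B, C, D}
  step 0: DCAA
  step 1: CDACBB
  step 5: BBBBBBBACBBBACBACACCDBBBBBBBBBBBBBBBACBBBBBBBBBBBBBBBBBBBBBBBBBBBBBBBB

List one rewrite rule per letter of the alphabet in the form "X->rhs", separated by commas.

A->B, B->BB, C->AC, D->CD

  step 0 ⇒ step 1: DCAA ⇒ CD·AC·B·B
    A ↦ B
    C ↦ AC
    D ↦ CD
    B ↦ BB  (constrained at step 1)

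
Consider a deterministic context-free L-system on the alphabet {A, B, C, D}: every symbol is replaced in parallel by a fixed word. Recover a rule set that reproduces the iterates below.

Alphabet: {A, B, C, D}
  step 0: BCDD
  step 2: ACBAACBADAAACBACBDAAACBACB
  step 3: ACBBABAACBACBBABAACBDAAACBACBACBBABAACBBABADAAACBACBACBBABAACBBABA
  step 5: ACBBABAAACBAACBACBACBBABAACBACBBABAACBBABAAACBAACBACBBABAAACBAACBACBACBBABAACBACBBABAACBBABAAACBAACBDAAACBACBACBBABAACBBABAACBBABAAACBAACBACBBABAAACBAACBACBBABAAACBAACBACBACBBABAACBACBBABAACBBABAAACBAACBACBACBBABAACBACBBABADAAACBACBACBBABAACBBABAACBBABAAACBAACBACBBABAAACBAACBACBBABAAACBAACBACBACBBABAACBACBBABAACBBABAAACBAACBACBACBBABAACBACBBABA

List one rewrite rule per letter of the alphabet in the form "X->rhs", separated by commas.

  step 2 ⇒ step 3: ACBAACBADAAACBACBDAAACBACB ⇒ ACB·BAB·A·ACB·ACB·BAB·A·ACB·DAA·ACB·ACB·ACB·BAB·A·ACB·BAB·A·DAA·ACB·ACB·ACB·BAB·A·ACB·BAB·A
    A ↦ ACB
    B ↦ A
    C ↦ BAB
    D ↦ DAA

A->ACB, B->A, C->BAB, D->DAA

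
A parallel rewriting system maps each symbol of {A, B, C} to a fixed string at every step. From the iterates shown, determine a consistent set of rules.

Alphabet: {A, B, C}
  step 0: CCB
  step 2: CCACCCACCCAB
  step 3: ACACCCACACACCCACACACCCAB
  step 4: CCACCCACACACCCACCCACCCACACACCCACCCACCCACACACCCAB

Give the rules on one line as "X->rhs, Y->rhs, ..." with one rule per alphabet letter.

  step 3 ⇒ step 4: ACACCCACACACCCACACACCCAB ⇒ CC·AC·CC·AC·AC·AC·CC·AC·CC·AC·CC·AC·AC·AC·CC·AC·CC·AC·CC·AC·AC·AC·CC·AB
    A ↦ CC
    B ↦ AB
    C ↦ AC

A->CC, B->AB, C->AC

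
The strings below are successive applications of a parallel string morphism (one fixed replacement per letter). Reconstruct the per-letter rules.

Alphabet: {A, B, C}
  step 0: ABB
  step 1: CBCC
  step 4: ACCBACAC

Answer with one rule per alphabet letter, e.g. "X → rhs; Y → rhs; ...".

A->CB, B->C, C->A

  step 0 ⇒ step 1: ABB ⇒ CB·C·C
    A ↦ CB
    B ↦ C
    C ↦ A  (constrained at step 1)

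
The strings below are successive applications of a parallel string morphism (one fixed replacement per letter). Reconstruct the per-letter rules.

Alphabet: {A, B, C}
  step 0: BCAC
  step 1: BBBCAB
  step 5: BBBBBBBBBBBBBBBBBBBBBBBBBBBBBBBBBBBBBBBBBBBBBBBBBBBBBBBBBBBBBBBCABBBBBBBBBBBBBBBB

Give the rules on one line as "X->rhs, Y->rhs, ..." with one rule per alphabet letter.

  step 0 ⇒ step 1: BCAC ⇒ BB·B·CA·B
    A ↦ CA
    B ↦ BB
    C ↦ B

A->CA, B->BB, C->B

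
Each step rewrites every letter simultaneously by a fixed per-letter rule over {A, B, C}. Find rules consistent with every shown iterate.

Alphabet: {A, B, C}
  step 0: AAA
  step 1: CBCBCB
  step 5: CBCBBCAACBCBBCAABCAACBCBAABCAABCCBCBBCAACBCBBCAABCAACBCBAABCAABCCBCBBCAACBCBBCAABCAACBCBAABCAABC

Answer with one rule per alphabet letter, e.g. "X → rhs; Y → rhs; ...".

A->CB, B->BC, C->AA

  step 0 ⇒ step 1: AAA ⇒ CB·CB·CB
    A ↦ CB
    B ↦ BC  (constrained at step 1)
    C ↦ AA  (constrained at step 1)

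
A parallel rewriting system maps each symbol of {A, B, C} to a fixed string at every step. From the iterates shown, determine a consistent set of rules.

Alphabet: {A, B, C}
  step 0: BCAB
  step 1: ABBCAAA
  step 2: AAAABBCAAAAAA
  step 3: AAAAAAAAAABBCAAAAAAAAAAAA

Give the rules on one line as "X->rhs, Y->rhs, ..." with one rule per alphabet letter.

A->AA, B->A, C->BBC

  step 2 ⇒ step 3: AAAABBCAAAAAA ⇒ AA·AA·AA·AA·A·A·BBC·AA·AA·AA·AA·AA·AA
    A ↦ AA
    B ↦ A
    C ↦ BBC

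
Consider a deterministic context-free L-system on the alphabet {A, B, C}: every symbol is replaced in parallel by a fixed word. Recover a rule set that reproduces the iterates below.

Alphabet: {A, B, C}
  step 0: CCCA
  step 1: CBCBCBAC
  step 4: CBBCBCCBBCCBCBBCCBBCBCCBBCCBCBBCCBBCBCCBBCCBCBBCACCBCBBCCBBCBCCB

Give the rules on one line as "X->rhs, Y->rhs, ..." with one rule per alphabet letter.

A->AC, B->BC, C->CB

  step 0 ⇒ step 1: CCCA ⇒ CB·CB·CB·AC
    A ↦ AC
    C ↦ CB
    B ↦ BC  (constrained at step 1)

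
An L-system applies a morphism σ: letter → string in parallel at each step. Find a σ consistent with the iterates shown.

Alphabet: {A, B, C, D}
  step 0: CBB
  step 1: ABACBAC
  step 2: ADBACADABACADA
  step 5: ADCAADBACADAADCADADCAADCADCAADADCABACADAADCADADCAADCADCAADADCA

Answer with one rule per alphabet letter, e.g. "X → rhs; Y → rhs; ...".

  step 1 ⇒ step 2: ABACBAC ⇒ AD·BAC·AD·A·BAC·AD·A
    A ↦ AD
    B ↦ BAC
    C ↦ A
    D ↦ C  (constrained at step 2)

A->AD, B->BAC, C->A, D->C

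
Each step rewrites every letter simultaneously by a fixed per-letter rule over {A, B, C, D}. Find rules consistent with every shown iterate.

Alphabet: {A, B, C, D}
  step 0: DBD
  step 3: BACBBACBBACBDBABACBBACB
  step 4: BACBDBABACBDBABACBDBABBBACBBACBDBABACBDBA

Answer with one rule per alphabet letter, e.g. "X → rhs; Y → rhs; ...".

  step 3 ⇒ step 4: BACBBACBBACBDBABACBBACB ⇒ BA·CB·D·BA·BA·CB·D·BA·BA·CB·D·BA·BB·BA·CB·BA·CB·D·BA·BA·CB·D·BA
    A ↦ CB
    B ↦ BA
    C ↦ D
    D ↦ BB

A->CB, B->BA, C->D, D->BB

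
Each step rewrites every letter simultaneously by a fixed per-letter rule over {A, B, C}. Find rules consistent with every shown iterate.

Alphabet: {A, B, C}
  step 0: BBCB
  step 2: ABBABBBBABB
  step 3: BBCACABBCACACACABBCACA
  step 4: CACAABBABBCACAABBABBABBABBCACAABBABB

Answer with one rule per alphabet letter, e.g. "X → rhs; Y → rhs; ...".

A->BB, B->CA, C->A

  step 3 ⇒ step 4: BBCACABBCACACACABBCACA ⇒ CA·CA·A·BB·A·BB·CA·CA·A·BB·A·BB·A·BB·A·BB·CA·CA·A·BB·A·BB
    A ↦ BB
    B ↦ CA
    C ↦ A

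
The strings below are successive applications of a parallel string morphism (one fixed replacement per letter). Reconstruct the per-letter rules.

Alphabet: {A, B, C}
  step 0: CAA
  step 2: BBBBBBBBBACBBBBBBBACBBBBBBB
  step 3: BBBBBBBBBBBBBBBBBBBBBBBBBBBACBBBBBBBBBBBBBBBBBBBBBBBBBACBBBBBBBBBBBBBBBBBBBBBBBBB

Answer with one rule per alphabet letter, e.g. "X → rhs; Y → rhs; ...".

  step 2 ⇒ step 3: BBBBBBBBBACBBBBBBBACBBBBBBB ⇒ BBB·BBB·BBB·BBB·BBB·BBB·BBB·BBB·BBB·ACB·BBB·BBB·BBB·BBB·BBB·BBB·BBB·BBB·ACB·BBB·BBB·BBB·BBB·BBB·BBB·BBB·BBB
    A ↦ ACB
    B ↦ BBB
    C ↦ BBB

A->ACB, B->BBB, C->BBB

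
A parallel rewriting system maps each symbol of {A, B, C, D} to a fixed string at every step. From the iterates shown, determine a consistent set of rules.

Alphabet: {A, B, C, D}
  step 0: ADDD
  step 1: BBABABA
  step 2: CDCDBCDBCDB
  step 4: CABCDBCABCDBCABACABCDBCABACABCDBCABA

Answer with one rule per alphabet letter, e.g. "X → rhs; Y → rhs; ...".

  step 1 ⇒ step 2: BBABABA ⇒ CD·CD·B·CD·B·CD·B
    A ↦ B
    B ↦ CD
    C ↦ CA  (constrained at step 2)
  step 0 ⇒ step 1: ADDD ⇒ B·BA·BA·BA
    D ↦ BA

A->B, B->CD, C->CA, D->BA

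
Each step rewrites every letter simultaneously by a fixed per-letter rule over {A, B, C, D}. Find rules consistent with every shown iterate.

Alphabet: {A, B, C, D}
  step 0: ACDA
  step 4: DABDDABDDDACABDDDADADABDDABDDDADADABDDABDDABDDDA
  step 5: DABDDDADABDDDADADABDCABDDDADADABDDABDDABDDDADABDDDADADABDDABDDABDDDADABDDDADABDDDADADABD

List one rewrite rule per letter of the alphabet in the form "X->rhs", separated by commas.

  step 4 ⇒ step 5: DABDDABDDDACABDDDADADABDDABDDDADADABDDABDDABDDDA ⇒ DA·BD·D·DA·DA·BD·D·DA·DA·DA·BD·CA·BD·D·DA·DA·DA·BD·DA·BD·DA·BD·D·DA·DA·BD·D·DA·DA·DA·BD·DA·BD·DA·BD·D·DA·DA·BD·D·DA·DA·BD·D·DA·DA·DA·BD
    A ↦ BD
    B ↦ D
    C ↦ CA
    D ↦ DA

A->BD, B->D, C->CA, D->DA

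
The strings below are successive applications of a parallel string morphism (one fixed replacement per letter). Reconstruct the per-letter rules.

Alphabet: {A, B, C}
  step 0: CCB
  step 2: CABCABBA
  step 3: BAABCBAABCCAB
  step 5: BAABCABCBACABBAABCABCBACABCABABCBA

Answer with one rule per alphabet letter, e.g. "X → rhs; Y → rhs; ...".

A->AB, B->C, C->BA

  step 2 ⇒ step 3: CABCABBA ⇒ BA·AB·C·BA·AB·C·C·AB
    A ↦ AB
    B ↦ C
    C ↦ BA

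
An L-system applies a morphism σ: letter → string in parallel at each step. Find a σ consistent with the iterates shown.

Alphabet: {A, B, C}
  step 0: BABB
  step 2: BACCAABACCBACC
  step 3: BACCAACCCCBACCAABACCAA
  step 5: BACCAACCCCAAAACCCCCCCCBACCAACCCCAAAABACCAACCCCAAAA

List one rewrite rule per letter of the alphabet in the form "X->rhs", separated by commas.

  step 2 ⇒ step 3: BACCAABACCBACC ⇒ BA·CC·A·A·CC·CC·BA·CC·A·A·BA·CC·A·A
    A ↦ CC
    B ↦ BA
    C ↦ A

A->CC, B->BA, C->A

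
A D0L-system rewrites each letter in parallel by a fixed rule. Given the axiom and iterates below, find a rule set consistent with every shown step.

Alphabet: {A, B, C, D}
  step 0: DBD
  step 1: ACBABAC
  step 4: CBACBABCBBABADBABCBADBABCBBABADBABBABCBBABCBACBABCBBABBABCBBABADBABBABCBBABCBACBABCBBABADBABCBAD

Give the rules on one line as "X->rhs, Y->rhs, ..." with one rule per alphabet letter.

  step 0 ⇒ step 1: DBD ⇒ AC·BAB·AC
    B ↦ BAB
    D ↦ AC
    A ↦ CB  (constrained at step 1)
    C ↦ AD  (constrained at step 1)

A->CB, B->BAB, C->AD, D->AC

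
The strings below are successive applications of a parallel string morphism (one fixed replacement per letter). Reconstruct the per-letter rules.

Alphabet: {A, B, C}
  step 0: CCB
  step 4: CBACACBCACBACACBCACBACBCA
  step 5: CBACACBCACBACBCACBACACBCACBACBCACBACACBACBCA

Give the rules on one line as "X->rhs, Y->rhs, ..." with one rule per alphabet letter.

A->CA, B->A, C->CB

  step 4 ⇒ step 5: CBACACBCACBACACBCACBACBCA ⇒ CB·A·CA·CB·CA·CB·A·CB·CA·CB·A·CA·CB·CA·CB·A·CB·CA·CB·A·CA·CB·A·CB·CA
    A ↦ CA
    B ↦ A
    C ↦ CB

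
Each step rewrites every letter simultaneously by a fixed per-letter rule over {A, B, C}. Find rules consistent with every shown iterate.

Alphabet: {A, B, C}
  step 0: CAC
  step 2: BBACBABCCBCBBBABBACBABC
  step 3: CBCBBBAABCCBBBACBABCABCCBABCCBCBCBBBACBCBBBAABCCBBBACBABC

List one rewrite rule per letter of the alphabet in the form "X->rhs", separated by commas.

  step 2 ⇒ step 3: BBACBABCCBCBBBABBACBABC ⇒ CB·CB·BBA·ABC·CB·BBA·CB·ABC·ABC·CB·ABC·CB·CB·CB·BBA·CB·CB·BBA·ABC·CB·BBA·CB·ABC
    A ↦ BBA
    B ↦ CB
    C ↦ ABC

A->BBA, B->CB, C->ABC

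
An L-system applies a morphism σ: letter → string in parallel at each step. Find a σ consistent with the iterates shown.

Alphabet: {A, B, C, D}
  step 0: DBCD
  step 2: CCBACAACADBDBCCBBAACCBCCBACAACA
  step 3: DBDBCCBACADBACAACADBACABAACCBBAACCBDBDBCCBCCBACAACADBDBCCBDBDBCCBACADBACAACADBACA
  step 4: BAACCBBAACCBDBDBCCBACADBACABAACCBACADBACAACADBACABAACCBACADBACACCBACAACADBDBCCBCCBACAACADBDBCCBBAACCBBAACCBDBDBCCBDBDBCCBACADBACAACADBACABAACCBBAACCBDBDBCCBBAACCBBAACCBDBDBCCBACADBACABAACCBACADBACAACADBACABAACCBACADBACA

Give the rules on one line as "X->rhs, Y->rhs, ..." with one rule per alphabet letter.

  step 3 ⇒ step 4: DBDBCCBACADBACAACADBACABAACCBBAACCBDBDBCCBCCBACAACADBDBCCBDBDBCCBACADBACAACADBACA ⇒ BAA·CCB·BAA·CCB·DB·DB·CCB·ACA·DB·ACA·BAA·CCB·ACA·DB·ACA·ACA·DB·ACA·BAA·CCB·ACA·DB·ACA·CCB·ACA·ACA·DB·DB·CCB·CCB·ACA·ACA·DB·DB·CCB·BAA·CCB·BAA·CCB·DB·DB·CCB·DB·DB·CCB·ACA·DB·ACA·ACA·DB·ACA·BAA·CCB·BAA·CCB·DB·DB·CCB·BAA·CCB·BAA·CCB·DB·DB·CCB·ACA·DB·ACA·BAA·CCB·ACA·DB·ACA·ACA·DB·ACA·BAA·CCB·ACA·DB·ACA
    A ↦ ACA
    B ↦ CCB
    C ↦ DB
    D ↦ BAA

A->ACA, B->CCB, C->DB, D->BAA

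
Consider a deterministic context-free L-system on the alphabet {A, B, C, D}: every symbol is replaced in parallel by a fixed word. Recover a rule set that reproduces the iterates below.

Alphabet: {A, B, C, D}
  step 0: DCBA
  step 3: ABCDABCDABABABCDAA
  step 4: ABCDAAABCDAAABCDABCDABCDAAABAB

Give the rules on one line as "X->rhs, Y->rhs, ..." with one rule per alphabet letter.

A->AB, B->CD, C->A, D->A

  step 3 ⇒ step 4: ABCDABCDABABABCDAA ⇒ AB·CD·A·A·AB·CD·A·A·AB·CD·AB·CD·AB·CD·A·A·AB·AB
    A ↦ AB
    B ↦ CD
    C ↦ A
    D ↦ A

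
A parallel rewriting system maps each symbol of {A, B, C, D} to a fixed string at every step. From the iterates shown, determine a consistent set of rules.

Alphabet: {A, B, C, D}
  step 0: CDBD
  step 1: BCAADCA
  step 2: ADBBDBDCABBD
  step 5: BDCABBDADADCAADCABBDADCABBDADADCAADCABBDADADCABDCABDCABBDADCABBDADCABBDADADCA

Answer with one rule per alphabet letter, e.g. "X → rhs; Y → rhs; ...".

A->BD, B->AD, C->B, D->CA

  step 1 ⇒ step 2: BCAADCA ⇒ AD·B·BD·BD·CA·B·BD
    A ↦ BD
    B ↦ AD
    C ↦ B
    D ↦ CA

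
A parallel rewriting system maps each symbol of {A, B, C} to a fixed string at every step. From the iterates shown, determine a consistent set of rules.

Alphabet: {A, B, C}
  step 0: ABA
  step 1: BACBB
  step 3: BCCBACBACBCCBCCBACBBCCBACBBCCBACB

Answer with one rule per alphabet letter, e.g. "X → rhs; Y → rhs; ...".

A->B, B->ACB, C->CCB

  step 0 ⇒ step 1: ABA ⇒ B·ACB·B
    A ↦ B
    B ↦ ACB
    C ↦ CCB  (constrained at step 1)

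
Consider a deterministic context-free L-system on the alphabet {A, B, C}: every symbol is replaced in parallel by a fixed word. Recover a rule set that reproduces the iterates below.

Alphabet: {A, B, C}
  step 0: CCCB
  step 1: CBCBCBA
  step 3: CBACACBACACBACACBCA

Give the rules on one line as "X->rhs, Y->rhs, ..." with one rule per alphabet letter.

  step 0 ⇒ step 1: CCCB ⇒ CB·CB·CB·A
    B ↦ A
    C ↦ CB
    A ↦ CA  (constrained at step 1)

A->CA, B->A, C->CB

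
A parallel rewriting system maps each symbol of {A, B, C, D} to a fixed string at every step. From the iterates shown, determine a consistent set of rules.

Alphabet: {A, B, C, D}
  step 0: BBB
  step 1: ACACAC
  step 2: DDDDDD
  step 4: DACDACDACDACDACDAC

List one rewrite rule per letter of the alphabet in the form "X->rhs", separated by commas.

A->D, B->AC, C->D, D->CB

  step 1 ⇒ step 2: ACACAC ⇒ D·D·D·D·D·D
    A ↦ D
    C ↦ D
  step 0 ⇒ step 1: BBB ⇒ AC·AC·AC
    B ↦ AC
    D ↦ CB  (constrained at step 2)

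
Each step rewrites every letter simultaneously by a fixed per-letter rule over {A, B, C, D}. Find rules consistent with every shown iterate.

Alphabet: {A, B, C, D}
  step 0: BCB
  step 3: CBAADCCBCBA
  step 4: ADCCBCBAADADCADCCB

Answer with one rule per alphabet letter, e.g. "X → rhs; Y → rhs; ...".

  step 3 ⇒ step 4: CBAADCCBCBA ⇒ AD·C·CB·CB·A·AD·AD·C·AD·C·CB
    A ↦ CB
    B ↦ C
    C ↦ AD
    D ↦ A

A->CB, B->C, C->AD, D->A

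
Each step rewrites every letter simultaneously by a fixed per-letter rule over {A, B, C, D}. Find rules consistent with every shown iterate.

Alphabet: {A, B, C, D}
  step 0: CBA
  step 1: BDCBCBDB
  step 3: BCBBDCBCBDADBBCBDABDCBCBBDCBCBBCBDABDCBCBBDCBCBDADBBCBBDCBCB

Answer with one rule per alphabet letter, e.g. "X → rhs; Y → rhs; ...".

  step 0 ⇒ step 1: CBA ⇒ BDC·BCB·DB
    A ↦ DB
    B ↦ BCB
    C ↦ BDC
    D ↦ DA  (constrained at step 1)

A->DB, B->BCB, C->BDC, D->DA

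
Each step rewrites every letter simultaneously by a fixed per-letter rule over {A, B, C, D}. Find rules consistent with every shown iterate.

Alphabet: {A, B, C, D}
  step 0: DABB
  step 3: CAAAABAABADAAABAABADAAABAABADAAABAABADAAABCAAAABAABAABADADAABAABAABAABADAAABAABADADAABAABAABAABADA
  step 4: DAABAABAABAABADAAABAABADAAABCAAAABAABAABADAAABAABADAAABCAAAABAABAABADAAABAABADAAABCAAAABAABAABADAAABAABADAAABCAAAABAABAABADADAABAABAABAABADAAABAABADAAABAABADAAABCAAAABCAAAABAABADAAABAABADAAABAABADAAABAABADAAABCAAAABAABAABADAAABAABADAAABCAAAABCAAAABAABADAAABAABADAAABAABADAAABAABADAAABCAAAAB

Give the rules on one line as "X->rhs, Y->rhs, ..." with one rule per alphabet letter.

  step 3 ⇒ step 4: CAAAABAABADAAABAABADAAABAABADAAABAABADAAABCAAAABAABAABADADAABAABAABAABADAAABAABADADAABAABAABAABADA ⇒ D·AAB·AAB·AAB·AAB·ADA·AAB·AAB·ADA·AAB·CAA·AAB·AAB·AAB·ADA·AAB·AAB·ADA·AAB·CAA·AAB·AAB·AAB·ADA·AAB·AAB·ADA·AAB·CAA·AAB·AAB·AAB·ADA·AAB·AAB·ADA·AAB·CAA·AAB·AAB·AAB·ADA·D·AAB·AAB·AAB·AAB·ADA·AAB·AAB·ADA·AAB·AAB·ADA·AAB·CAA·AAB·CAA·AAB·AAB·ADA·AAB·AAB·ADA·AAB·AAB·ADA·AAB·AAB·ADA·AAB·CAA·AAB·AAB·AAB·ADA·AAB·AAB·ADA·AAB·CAA·AAB·CAA·AAB·AAB·ADA·AAB·AAB·ADA·AAB·AAB·ADA·AAB·AAB·ADA·AAB·CAA·AAB
    A ↦ AAB
    B ↦ ADA
    C ↦ D
    D ↦ CAA

A->AAB, B->ADA, C->D, D->CAA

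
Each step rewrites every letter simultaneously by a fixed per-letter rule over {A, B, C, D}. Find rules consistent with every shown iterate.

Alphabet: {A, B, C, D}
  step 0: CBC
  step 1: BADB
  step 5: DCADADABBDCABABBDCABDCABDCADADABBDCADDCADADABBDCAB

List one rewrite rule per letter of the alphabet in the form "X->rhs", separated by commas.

  step 0 ⇒ step 1: CBC ⇒ B·AD·B
    B ↦ AD
    C ↦ B
    A ↦ DC  (constrained at step 1)
    D ↦ AB  (constrained at step 1)

A->DC, B->AD, C->B, D->AB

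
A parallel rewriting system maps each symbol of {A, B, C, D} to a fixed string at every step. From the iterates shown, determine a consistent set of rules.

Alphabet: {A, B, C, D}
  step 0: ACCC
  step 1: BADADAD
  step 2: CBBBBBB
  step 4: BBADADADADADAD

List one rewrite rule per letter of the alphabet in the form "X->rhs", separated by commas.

A->B, B->C, C->AD, D->B

  step 1 ⇒ step 2: BADADAD ⇒ C·B·B·B·B·B·B
    A ↦ B
    B ↦ C
    D ↦ B
  step 0 ⇒ step 1: ACCC ⇒ B·AD·AD·AD
    C ↦ AD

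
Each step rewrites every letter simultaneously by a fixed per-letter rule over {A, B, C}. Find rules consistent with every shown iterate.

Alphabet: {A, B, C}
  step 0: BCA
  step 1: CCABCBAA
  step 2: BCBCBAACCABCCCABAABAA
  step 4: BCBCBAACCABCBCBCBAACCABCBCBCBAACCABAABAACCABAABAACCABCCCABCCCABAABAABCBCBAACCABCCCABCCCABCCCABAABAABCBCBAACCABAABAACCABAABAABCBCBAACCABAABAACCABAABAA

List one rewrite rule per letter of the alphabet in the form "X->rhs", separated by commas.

  step 1 ⇒ step 2: CCABCBAA ⇒ BC·BC·BAA·CCA·BC·CCA·BAA·BAA
    A ↦ BAA
    B ↦ CCA
    C ↦ BC

A->BAA, B->CCA, C->BC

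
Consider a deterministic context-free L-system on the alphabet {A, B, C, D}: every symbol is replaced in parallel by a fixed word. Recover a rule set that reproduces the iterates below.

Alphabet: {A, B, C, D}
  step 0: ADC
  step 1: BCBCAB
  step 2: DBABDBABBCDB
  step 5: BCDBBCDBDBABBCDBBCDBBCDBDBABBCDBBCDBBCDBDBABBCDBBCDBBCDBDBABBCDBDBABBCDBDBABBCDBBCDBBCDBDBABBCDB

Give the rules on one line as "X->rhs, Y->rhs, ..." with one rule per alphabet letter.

  step 1 ⇒ step 2: BCBCAB ⇒ DB·AB·DB·AB·BC·DB
    A ↦ BC
    B ↦ DB
    C ↦ AB
  step 0 ⇒ step 1: ADC ⇒ BC·BC·AB
    D ↦ BC

A->BC, B->DB, C->AB, D->BC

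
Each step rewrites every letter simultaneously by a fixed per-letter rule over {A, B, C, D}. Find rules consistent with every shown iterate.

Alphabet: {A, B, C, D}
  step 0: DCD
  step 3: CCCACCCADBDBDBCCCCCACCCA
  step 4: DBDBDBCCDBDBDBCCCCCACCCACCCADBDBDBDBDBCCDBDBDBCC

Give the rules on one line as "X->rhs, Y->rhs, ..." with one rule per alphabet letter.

A->CC, B->CA, C->DB, D->CC

  step 3 ⇒ step 4: CCCACCCADBDBDBCCCCCACCCA ⇒ DB·DB·DB·CC·DB·DB·DB·CC·CC·CA·CC·CA·CC·CA·DB·DB·DB·DB·DB·CC·DB·DB·DB·CC
    A ↦ CC
    B ↦ CA
    C ↦ DB
    D ↦ CC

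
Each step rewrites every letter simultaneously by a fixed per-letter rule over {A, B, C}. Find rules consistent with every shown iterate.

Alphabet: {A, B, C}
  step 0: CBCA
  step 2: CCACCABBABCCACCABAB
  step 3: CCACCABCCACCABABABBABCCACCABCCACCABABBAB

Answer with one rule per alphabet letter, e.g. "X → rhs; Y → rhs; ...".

  step 2 ⇒ step 3: CCACCABBABCCACCABAB ⇒ CCA·CCA·B·CCA·CCA·B·AB·AB·B·AB·CCA·CCA·B·CCA·CCA·B·AB·B·AB
    A ↦ B
    B ↦ AB
    C ↦ CCA

A->B, B->AB, C->CCA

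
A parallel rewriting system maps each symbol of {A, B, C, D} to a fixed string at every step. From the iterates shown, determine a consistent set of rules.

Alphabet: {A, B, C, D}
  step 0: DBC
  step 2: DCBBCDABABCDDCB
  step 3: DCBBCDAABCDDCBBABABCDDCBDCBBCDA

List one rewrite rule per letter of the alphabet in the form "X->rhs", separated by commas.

A->B, B->A, C->BCD, D->DCB

  step 2 ⇒ step 3: DCBBCDABABCDDCB ⇒ DCB·BCD·A·A·BCD·DCB·B·A·B·A·BCD·DCB·DCB·BCD·A
    A ↦ B
    B ↦ A
    C ↦ BCD
    D ↦ DCB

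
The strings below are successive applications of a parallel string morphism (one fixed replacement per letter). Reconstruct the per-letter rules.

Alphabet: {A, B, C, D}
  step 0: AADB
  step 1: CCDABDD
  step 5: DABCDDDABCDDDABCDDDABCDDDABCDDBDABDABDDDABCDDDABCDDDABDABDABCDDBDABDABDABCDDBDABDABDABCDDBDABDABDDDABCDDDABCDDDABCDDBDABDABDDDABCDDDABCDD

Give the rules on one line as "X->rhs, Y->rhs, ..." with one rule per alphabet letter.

  step 0 ⇒ step 1: AADB ⇒ C·C·DAB·DD
    A ↦ C
    B ↦ DD
    D ↦ DAB
    C ↦ B  (constrained at step 1)

A->C, B->DD, C->B, D->DAB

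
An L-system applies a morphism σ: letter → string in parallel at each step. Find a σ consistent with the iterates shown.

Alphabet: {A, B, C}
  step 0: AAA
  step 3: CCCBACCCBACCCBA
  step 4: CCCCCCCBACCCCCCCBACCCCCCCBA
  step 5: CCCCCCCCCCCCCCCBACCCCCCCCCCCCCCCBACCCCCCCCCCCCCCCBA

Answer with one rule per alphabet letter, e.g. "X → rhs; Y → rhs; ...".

  step 4 ⇒ step 5: CCCCCCCBACCCCCCCBACCCCCCCBA ⇒ CC·CC·CC·CC·CC·CC·CC·C·BA·CC·CC·CC·CC·CC·CC·CC·C·BA·CC·CC·CC·CC·CC·CC·CC·C·BA
    A ↦ BA
    B ↦ C
    C ↦ CC

A->BA, B->C, C->CC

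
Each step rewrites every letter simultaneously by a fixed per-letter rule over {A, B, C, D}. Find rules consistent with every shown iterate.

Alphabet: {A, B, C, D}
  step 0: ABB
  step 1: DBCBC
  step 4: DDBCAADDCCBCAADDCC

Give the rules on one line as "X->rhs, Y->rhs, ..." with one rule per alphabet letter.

A->D, B->BC, C->AA, D->C

  step 0 ⇒ step 1: ABB ⇒ D·BC·BC
    A ↦ D
    B ↦ BC
    C ↦ AA  (constrained at step 1)
    D ↦ C  (constrained at step 1)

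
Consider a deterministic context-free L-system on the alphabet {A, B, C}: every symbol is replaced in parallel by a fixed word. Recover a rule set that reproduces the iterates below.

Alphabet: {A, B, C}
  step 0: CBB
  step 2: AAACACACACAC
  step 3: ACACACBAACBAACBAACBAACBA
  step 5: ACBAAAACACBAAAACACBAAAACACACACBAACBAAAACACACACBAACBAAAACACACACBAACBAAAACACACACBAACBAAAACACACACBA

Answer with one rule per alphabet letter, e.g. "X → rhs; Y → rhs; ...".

A->AC, B->AA, C->BA

  step 2 ⇒ step 3: AAACACACACAC ⇒ AC·AC·AC·BA·AC·BA·AC·BA·AC·BA·AC·BA
    A ↦ AC
    C ↦ BA
    B ↦ AA  (constrained at step 0)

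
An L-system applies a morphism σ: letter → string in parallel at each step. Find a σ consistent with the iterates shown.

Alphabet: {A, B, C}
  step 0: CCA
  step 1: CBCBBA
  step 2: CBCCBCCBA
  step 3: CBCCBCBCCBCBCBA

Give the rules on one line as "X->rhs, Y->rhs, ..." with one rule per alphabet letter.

A->BA, B->C, C->CB

  step 2 ⇒ step 3: CBCCBCCBA ⇒ CB·C·CB·CB·C·CB·CB·C·BA
    A ↦ BA
    B ↦ C
    C ↦ CB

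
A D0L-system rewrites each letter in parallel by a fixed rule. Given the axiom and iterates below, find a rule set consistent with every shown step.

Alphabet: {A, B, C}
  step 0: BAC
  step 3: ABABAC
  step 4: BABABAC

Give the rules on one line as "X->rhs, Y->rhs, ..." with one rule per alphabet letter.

  step 3 ⇒ step 4: ABABAC ⇒ B·A·B·A·B·AC
    A ↦ B
    B ↦ A
    C ↦ AC

A->B, B->A, C->AC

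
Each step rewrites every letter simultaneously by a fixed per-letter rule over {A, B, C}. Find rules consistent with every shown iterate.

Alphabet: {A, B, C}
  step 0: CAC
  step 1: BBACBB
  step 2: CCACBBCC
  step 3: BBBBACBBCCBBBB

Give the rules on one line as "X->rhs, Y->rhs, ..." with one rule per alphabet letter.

A->AC, B->C, C->BB

  step 2 ⇒ step 3: CCACBBCC ⇒ BB·BB·AC·BB·C·C·BB·BB
    A ↦ AC
    B ↦ C
    C ↦ BB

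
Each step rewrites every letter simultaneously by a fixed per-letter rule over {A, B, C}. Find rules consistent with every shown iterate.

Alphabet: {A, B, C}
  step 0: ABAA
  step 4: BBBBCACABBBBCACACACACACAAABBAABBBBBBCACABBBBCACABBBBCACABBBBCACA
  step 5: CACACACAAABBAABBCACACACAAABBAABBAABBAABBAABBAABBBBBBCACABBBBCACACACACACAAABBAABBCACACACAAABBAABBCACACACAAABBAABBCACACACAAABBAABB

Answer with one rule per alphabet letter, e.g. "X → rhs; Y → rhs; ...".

  step 4 ⇒ step 5: BBBBCACABBBBCACACACACACAAABBAABBBBBBCACABBBBCACABBBBCACABBBBCACA ⇒ CA·CA·CA·CA·AA·BB·AA·BB·CA·CA·CA·CA·AA·BB·AA·BB·AA·BB·AA·BB·AA·BB·AA·BB·BB·BB·CA·CA·BB·BB·CA·CA·CA·CA·CA·CA·AA·BB·AA·BB·CA·CA·CA·CA·AA·BB·AA·BB·CA·CA·CA·CA·AA·BB·AA·BB·CA·CA·CA·CA·AA·BB·AA·BB
    A ↦ BB
    B ↦ CA
    C ↦ AA

A->BB, B->CA, C->AA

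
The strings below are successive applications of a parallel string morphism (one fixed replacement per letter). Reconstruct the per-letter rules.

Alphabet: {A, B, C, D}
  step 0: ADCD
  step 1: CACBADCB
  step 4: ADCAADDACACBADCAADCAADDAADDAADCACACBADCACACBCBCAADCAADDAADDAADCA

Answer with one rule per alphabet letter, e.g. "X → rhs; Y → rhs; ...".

  step 0 ⇒ step 1: ADCD ⇒ CA·CB·AD·CB
    A ↦ CA
    C ↦ AD
    D ↦ CB
    B ↦ DA  (constrained at step 1)

A->CA, B->DA, C->AD, D->CB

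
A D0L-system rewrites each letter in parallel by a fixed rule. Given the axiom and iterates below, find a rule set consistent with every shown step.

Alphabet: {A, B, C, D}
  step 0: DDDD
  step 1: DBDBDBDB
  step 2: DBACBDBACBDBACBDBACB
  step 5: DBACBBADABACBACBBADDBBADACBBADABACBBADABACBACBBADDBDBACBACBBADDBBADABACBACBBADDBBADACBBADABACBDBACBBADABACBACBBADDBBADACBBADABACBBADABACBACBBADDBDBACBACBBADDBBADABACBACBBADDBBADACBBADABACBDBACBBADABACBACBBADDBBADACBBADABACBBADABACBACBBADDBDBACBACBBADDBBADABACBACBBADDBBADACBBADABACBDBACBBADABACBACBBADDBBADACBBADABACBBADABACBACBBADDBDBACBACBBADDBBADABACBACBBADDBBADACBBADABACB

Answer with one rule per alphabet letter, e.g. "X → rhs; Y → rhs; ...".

  step 1 ⇒ step 2: DBDBDBDB ⇒ DB·ACB·DB·ACB·DB·ACB·DB·ACB
    B ↦ ACB
    D ↦ DB
    A ↦ BAD  (constrained at step 2)
    C ↦ AB  (constrained at step 2)

A->BAD, B->ACB, C->AB, D->DB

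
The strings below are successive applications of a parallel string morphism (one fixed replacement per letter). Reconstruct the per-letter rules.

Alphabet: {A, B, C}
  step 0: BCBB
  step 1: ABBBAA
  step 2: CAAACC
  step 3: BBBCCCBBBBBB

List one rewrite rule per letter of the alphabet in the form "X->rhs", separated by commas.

A->C, B->A, C->BBB

  step 2 ⇒ step 3: CAAACC ⇒ BBB·C·C·C·BBB·BBB
    A ↦ C
    C ↦ BBB
  step 0 ⇒ step 1: BCBB ⇒ A·BBB·A·A
    B ↦ A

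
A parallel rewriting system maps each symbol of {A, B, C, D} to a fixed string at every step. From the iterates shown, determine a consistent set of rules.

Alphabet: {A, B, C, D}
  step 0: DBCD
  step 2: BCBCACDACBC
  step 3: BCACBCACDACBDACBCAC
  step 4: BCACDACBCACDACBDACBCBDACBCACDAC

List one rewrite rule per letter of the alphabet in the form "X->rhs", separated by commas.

  step 3 ⇒ step 4: BCACBCACDACBDACBCAC ⇒ BC·AC·D·AC·BC·AC·D·AC·B·D·AC·BC·B·D·AC·BC·AC·D·AC
    A ↦ D
    B ↦ BC
    C ↦ AC
    D ↦ B

A->D, B->BC, C->AC, D->B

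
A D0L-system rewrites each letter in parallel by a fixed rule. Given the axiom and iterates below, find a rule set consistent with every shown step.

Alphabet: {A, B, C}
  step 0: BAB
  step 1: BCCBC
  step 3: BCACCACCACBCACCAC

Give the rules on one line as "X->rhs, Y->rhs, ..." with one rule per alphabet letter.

A->C, B->BC, C->AC

  step 0 ⇒ step 1: BAB ⇒ BC·C·BC
    A ↦ C
    B ↦ BC
    C ↦ AC  (constrained at step 1)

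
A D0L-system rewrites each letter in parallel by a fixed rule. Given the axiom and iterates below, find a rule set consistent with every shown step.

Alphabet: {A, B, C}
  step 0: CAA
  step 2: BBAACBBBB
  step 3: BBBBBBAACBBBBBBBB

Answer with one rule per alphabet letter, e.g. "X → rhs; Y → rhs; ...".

A->B, B->BB, C->AAC

  step 2 ⇒ step 3: BBAACBBBB ⇒ BB·BB·B·B·AAC·BB·BB·BB·BB
    A ↦ B
    B ↦ BB
    C ↦ AAC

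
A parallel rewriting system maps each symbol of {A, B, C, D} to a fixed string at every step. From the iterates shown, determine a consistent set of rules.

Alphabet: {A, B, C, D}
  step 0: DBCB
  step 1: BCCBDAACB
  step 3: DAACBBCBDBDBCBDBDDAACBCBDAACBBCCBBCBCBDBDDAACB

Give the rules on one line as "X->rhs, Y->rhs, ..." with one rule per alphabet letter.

  step 0 ⇒ step 1: DBCB ⇒ BC·CB·DAA·CB
    B ↦ CB
    C ↦ DAA
    D ↦ BC
    A ↦ BD  (constrained at step 1)

A->BD, B->CB, C->DAA, D->BC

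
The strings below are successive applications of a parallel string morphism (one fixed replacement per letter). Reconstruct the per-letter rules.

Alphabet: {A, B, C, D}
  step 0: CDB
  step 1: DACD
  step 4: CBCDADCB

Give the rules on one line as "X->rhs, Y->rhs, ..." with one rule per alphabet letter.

A->B, B->D, C->DA, D->C

  step 0 ⇒ step 1: CDB ⇒ DA·C·D
    B ↦ D
    C ↦ DA
    D ↦ C
    A ↦ B  (constrained at step 1)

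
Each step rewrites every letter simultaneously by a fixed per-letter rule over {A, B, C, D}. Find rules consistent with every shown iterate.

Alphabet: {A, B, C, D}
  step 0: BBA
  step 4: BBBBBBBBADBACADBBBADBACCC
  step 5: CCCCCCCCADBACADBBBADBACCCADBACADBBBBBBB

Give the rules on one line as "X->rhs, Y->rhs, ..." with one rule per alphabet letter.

A->ADB, B->C, C->BB, D->A

  step 4 ⇒ step 5: BBBBBBBBADBACADBBBADBACCC ⇒ C·C·C·C·C·C·C·C·ADB·A·C·ADB·BB·ADB·A·C·C·C·ADB·A·C·ADB·BB·BB·BB
    A ↦ ADB
    B ↦ C
    C ↦ BB
    D ↦ A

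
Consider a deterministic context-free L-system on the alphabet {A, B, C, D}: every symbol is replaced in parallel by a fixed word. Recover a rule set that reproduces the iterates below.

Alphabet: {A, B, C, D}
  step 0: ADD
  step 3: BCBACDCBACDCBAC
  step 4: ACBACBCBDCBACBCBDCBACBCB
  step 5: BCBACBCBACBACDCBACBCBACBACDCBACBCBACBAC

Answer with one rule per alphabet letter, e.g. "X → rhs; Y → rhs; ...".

  step 4 ⇒ step 5: ACBACBCBDCBACBCBDCBACBCB ⇒ BC·B·AC·BC·B·AC·B·AC·DC·B·AC·BC·B·AC·B·AC·DC·B·AC·BC·B·AC·B·AC
    A ↦ BC
    B ↦ AC
    C ↦ B
    D ↦ DC

A->BC, B->AC, C->B, D->DC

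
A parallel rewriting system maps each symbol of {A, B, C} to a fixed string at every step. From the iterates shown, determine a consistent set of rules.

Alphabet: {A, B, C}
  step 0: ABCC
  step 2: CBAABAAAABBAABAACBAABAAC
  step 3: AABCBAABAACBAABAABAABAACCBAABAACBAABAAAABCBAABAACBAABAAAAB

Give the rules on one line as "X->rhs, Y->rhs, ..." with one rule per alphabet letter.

  step 2 ⇒ step 3: CBAABAAAABBAABAACBAABAAC ⇒ AAB·C·BAA·BAA·C·BAA·BAA·BAA·BAA·C·C·BAA·BAA·C·BAA·BAA·AAB·C·BAA·BAA·C·BAA·BAA·AAB
    A ↦ BAA
    B ↦ C
    C ↦ AAB

A->BAA, B->C, C->AAB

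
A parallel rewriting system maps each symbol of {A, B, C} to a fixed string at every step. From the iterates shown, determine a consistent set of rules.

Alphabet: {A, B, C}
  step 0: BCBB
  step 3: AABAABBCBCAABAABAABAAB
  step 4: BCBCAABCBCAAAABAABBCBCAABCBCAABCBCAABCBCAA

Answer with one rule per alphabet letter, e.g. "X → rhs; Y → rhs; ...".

  step 3 ⇒ step 4: AABAABBCBCAABAABAABAAB ⇒ BC·BC·AA·BC·BC·AA·AA·B·AA·B·BC·BC·AA·BC·BC·AA·BC·BC·AA·BC·BC·AA
    A ↦ BC
    B ↦ AA
    C ↦ B

A->BC, B->AA, C->B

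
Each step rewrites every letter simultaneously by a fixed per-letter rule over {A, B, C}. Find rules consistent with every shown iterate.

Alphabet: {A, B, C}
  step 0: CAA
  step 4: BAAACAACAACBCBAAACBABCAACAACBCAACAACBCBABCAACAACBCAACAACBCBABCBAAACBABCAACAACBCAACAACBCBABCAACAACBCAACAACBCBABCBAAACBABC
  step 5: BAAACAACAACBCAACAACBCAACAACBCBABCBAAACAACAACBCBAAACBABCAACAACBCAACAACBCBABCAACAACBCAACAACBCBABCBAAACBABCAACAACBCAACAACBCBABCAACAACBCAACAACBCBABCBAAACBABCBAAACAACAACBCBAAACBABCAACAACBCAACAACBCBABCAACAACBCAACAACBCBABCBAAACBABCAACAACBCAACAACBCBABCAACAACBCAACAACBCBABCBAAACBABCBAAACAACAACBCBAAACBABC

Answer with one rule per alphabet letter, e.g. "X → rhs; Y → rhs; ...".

  step 4 ⇒ step 5: BAAACAACAACBCBAAACBABCAACAACBCAACAACBCBABCAACAACBCAACAACBCBABCBAAACBABCAACAACBCAACAACBCBABCAACAACBCAACAACBCBABCBAAACBABC ⇒ BA·AAC·AAC·AAC·BC·AAC·AAC·BC·AAC·AAC·BC·BA·BC·BA·AAC·AAC·AAC·BC·BA·AAC·BA·BC·AAC·AAC·BC·AAC·AAC·BC·BA·BC·AAC·AAC·BC·AAC·AAC·BC·BA·BC·BA·AAC·BA·BC·AAC·AAC·BC·AAC·AAC·BC·BA·BC·AAC·AAC·BC·AAC·AAC·BC·BA·BC·BA·AAC·BA·BC·BA·AAC·AAC·AAC·BC·BA·AAC·BA·BC·AAC·AAC·BC·AAC·AAC·BC·BA·BC·AAC·AAC·BC·AAC·AAC·BC·BA·BC·BA·AAC·BA·BC·AAC·AAC·BC·AAC·AAC·BC·BA·BC·AAC·AAC·BC·AAC·AAC·BC·BA·BC·BA·AAC·BA·BC·BA·AAC·AAC·AAC·BC·BA·AAC·BA·BC
    A ↦ AAC
    B ↦ BA
    C ↦ BC

A->AAC, B->BA, C->BC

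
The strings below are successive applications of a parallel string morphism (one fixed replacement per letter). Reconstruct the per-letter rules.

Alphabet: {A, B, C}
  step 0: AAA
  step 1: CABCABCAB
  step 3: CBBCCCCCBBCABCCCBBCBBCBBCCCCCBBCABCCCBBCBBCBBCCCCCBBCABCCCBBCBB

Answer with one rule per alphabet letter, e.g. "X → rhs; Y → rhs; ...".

  step 0 ⇒ step 1: AAA ⇒ CAB·CAB·CAB
    A ↦ CAB
    B ↦ CC  (constrained at step 1)
    C ↦ CBB  (constrained at step 1)

A->CAB, B->CC, C->CBB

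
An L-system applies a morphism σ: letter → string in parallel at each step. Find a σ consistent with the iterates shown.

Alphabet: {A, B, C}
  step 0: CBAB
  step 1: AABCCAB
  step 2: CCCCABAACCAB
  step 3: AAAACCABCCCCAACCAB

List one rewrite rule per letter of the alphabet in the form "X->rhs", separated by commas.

A->CC, B->AB, C->A

  step 2 ⇒ step 3: CCCCABAACCAB ⇒ A·A·A·A·CC·AB·CC·CC·A·A·CC·AB
    A ↦ CC
    B ↦ AB
    C ↦ A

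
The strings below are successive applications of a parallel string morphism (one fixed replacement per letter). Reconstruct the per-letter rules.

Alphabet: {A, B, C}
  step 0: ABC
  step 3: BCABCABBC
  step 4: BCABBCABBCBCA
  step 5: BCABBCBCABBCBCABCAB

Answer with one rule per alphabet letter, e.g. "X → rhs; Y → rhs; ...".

A->B, B->BC, C->A

  step 4 ⇒ step 5: BCABBCABBCBCA ⇒ BC·A·B·BC·BC·A·B·BC·BC·A·BC·A·B
    A ↦ B
    B ↦ BC
    C ↦ A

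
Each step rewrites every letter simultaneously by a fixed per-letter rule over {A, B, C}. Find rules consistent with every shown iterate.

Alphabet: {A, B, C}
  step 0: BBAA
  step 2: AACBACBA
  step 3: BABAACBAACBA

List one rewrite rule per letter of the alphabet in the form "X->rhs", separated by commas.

  step 2 ⇒ step 3: AACBACBA ⇒ BA·BA·A·C·BA·A·C·BA
    A ↦ BA
    B ↦ C
    C ↦ A

A->BA, B->C, C->A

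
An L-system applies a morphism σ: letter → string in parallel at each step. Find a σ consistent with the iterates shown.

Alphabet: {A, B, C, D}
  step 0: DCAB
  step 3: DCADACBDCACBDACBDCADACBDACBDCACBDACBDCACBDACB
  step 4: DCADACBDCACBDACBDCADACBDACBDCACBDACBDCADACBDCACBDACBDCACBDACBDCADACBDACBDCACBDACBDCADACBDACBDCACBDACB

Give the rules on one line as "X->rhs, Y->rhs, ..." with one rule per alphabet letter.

  step 3 ⇒ step 4: DCADACBDCACBDACBDCADACBDACBDCACBDACBDCACBDACB ⇒ DCA·DA·CB·DCA·CB·DA·CB·DCA·DA·CB·DA·CB·DCA·CB·DA·CB·DCA·DA·CB·DCA·CB·DA·CB·DCA·CB·DA·CB·DCA·DA·CB·DA·CB·DCA·CB·DA·CB·DCA·DA·CB·DA·CB·DCA·CB·DA·CB
    A ↦ CB
    B ↦ CB
    C ↦ DA
    D ↦ DCA

A->CB, B->CB, C->DA, D->DCA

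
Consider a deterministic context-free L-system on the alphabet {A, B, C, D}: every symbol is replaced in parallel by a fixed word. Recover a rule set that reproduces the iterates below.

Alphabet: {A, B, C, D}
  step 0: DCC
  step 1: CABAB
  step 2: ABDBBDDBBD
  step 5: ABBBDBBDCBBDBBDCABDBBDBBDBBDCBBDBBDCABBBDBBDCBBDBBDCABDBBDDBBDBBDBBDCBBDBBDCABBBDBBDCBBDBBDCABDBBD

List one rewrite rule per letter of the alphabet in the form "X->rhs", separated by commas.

A->D, B->BBD, C->AB, D->C

  step 1 ⇒ step 2: CABAB ⇒ AB·D·BBD·D·BBD
    A ↦ D
    B ↦ BBD
    C ↦ AB
  step 0 ⇒ step 1: DCC ⇒ C·AB·AB
    D ↦ C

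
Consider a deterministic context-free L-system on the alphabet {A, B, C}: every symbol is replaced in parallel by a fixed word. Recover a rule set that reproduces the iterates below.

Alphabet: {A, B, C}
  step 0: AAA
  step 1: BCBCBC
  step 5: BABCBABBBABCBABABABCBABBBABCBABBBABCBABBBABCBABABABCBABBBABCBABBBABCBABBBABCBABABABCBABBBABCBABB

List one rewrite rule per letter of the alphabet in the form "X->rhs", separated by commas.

A->BC, B->BA, C->BB

  step 0 ⇒ step 1: AAA ⇒ BC·BC·BC
    A ↦ BC
    B ↦ BA  (constrained at step 1)
    C ↦ BB  (constrained at step 1)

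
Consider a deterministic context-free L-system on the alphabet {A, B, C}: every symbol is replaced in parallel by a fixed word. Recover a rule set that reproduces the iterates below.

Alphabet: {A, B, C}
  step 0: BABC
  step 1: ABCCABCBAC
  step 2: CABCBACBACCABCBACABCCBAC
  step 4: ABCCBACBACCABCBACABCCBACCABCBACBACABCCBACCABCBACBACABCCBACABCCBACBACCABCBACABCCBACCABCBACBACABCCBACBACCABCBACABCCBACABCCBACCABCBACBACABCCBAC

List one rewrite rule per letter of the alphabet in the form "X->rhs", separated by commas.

A->C, B->ABC, C->BAC

  step 1 ⇒ step 2: ABCCABCBAC ⇒ C·ABC·BAC·BAC·C·ABC·BAC·ABC·C·BAC
    A ↦ C
    B ↦ ABC
    C ↦ BAC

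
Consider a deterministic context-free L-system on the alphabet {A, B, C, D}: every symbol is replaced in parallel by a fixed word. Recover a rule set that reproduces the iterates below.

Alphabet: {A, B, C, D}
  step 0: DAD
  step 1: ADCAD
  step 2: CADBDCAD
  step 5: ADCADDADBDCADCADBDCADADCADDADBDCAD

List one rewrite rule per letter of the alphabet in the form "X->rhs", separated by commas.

A->C, B->D, C->BD, D->AD

  step 1 ⇒ step 2: ADCAD ⇒ C·AD·BD·C·AD
    A ↦ C
    C ↦ BD
    D ↦ AD
    B ↦ D  (constrained at step 2)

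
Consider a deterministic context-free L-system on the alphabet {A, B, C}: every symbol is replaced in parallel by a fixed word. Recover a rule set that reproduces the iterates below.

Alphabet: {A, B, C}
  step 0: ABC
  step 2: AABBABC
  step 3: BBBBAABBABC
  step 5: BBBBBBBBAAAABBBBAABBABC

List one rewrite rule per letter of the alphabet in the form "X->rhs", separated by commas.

A->BB, B->A, C->BC

  step 2 ⇒ step 3: AABBABC ⇒ BB·BB·A·A·BB·A·BC
    A ↦ BB
    B ↦ A
    C ↦ BC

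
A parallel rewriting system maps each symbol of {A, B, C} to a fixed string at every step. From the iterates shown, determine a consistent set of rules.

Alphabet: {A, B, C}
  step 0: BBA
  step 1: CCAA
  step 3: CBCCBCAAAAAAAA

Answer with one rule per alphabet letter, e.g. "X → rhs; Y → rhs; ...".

  step 0 ⇒ step 1: BBA ⇒ C·C·AA
    A ↦ AA
    B ↦ C
    C ↦ BC  (constrained at step 1)

A->AA, B->C, C->BC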